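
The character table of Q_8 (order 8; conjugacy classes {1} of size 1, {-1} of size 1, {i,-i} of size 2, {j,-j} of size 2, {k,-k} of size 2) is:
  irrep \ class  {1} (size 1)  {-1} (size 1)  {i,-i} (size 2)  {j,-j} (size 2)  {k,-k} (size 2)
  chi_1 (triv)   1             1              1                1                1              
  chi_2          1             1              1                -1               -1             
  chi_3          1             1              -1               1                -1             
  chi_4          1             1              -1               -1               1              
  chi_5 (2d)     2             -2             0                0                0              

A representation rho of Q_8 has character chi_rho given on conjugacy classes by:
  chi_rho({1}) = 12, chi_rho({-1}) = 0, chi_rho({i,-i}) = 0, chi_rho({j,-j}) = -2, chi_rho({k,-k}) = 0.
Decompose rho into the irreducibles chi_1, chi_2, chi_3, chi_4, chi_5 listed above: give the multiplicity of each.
Multiplicities: chi_1: 1, chi_2: 2, chi_3: 1, chi_4: 2, chi_5: 3.

Use <chi_rho, chi> = (1/|G|) sum_C |C| * chi_rho(C) * conj(chi(C)) with |G| = 8 for each irreducible chi in the table:
  <chi_rho, chi_1> = (1/8)[1*(12)*conj(1) + 1*(0)*conj(1) + 2*(0)*conj(1) + 2*(-2)*conj(1) + 2*(0)*conj(1)]
      = (1/8)[(12) + (0) + (0) + (-4) + (0)] = 8/8 = 1
  <chi_rho, chi_2> = (1/8)[1*(12)*conj(1) + 1*(0)*conj(1) + 2*(0)*conj(1) + 2*(-2)*conj(-1) + 2*(0)*conj(-1)]
      = (1/8)[(12) + (0) + (0) + (4) + (0)] = 16/8 = 2
  <chi_rho, chi_3> = (1/8)[1*(12)*conj(1) + 1*(0)*conj(1) + 2*(0)*conj(-1) + 2*(-2)*conj(1) + 2*(0)*conj(-1)]
      = (1/8)[(12) + (0) + (0) + (-4) + (0)] = 8/8 = 1
  <chi_rho, chi_4> = (1/8)[1*(12)*conj(1) + 1*(0)*conj(1) + 2*(0)*conj(-1) + 2*(-2)*conj(-1) + 2*(0)*conj(1)]
      = (1/8)[(12) + (0) + (0) + (4) + (0)] = 16/8 = 2
  <chi_rho, chi_5> = (1/8)[1*(12)*conj(2) + 1*(0)*conj(-2) + 2*(0)*conj(0) + 2*(-2)*conj(0) + 2*(0)*conj(0)]
      = (1/8)[(24) + (0) + (0) + (0) + (0)] = 24/8 = 3
Dimension check: dim(rho) = sum (mult * dim) = 1*1 + 2*1 + 1*1 + 2*1 + 3*2 = 12 = chi_rho(e) = 12.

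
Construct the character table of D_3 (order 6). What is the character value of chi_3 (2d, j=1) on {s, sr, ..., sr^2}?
Conjugacy classes: {e} of size 1, {r^1, r^2} of size 2, {s, sr, ..., sr^2} of size 3.
Character table:
  irrep \ class              {e} (size 1)  {r^1, r^2} (size 2)  {s, sr, ..., sr^2} (size 3)
  chi_1 (triv)               1             1                    1                          
  chi_2 (sign: r->1, s->-1)  1             1                    -1                         
  chi_3 (2d, j=1)            2             -1                   0                          

Spot check: chi_3 (2d, j=1) on {s, sr, ..., sr^2} = 0.

D_3 has order 2*3 = 6 with 3 conjugacy classes, hence 3 irreducibles. Sum of squared dims 1 + 1 + 4 = 6 = |G|. Linear characters come from the abelianisation; the 2-dimensional irreps have character r^k -> 2*cos(2*pi*j*k/3), reflections -> 0.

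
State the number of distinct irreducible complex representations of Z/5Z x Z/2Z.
10

Reasoning: The number of irreducible complex representations of a finite group equals its number of conjugacy classes. Z/5Z x Z/2Z is abelian of order 10, so every element is its own conjugacy class: 10 classes, so Z/5Z x Z/2Z (order 10) has exactly 10 irreducible complex representations.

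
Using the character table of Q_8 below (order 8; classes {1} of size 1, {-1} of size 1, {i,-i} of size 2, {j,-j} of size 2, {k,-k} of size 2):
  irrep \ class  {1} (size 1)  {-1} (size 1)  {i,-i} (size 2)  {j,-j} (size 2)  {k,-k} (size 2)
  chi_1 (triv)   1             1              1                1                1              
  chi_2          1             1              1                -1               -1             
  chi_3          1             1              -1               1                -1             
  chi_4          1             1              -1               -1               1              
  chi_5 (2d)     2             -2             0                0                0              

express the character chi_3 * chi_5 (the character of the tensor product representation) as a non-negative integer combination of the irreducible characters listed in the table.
chi_3 tensor chi_5 = chi_5 (all other irreducibles have multiplicity 0).

Argument: The character of a tensor product is the pointwise product (chi_3 * chi_5)(C) = chi_3(C) * chi_5(C):
  {1}: (1)*(2), {-1}: (1)*(-2), {i,-i}: (-1)*(0), {j,-j}: (1)*(0), {k,-k}: (-1)*(0)
so (chi_3 * chi_5) takes values
  {1} -> 2, {-1} -> -2, {i,-i} -> 0, {j,-j} -> 0, {k,-k} -> 0.
Now take the inner product of this character with each irreducible chi from the table, <chi_3*chi_5, chi> = (1/8) sum_C |C| (chi_3*chi_5)(C) conj(chi(C)):
  <chi_3*chi_5, chi_1> = (1/8)[1*(2)*conj(1) + 1*(-2)*conj(1) + 2*(0)*conj(1) + 2*(0)*conj(1) + 2*(0)*conj(1)]
      = (1/8)[(2) + (-2) + (0) + (0) + (0)] = 0/8 = 0
  <chi_3*chi_5, chi_2> = (1/8)[1*(2)*conj(1) + 1*(-2)*conj(1) + 2*(0)*conj(1) + 2*(0)*conj(-1) + 2*(0)*conj(-1)]
      = (1/8)[(2) + (-2) + (0) + (0) + (0)] = 0/8 = 0
  <chi_3*chi_5, chi_3> = (1/8)[1*(2)*conj(1) + 1*(-2)*conj(1) + 2*(0)*conj(-1) + 2*(0)*conj(1) + 2*(0)*conj(-1)]
      = (1/8)[(2) + (-2) + (0) + (0) + (0)] = 0/8 = 0
  <chi_3*chi_5, chi_4> = (1/8)[1*(2)*conj(1) + 1*(-2)*conj(1) + 2*(0)*conj(-1) + 2*(0)*conj(-1) + 2*(0)*conj(1)]
      = (1/8)[(2) + (-2) + (0) + (0) + (0)] = 0/8 = 0
  <chi_3*chi_5, chi_5> = (1/8)[1*(2)*conj(2) + 1*(-2)*conj(-2) + 2*(0)*conj(0) + 2*(0)*conj(0) + 2*(0)*conj(0)]
      = (1/8)[(4) + (4) + (0) + (0) + (0)] = 8/8 = 1
Hence the multiplicities are chi_5: 1. Dimension check: dim(chi_3)*dim(chi_5) = 1*2 = 2 and sum (mult * dim) = 1*2 = 2.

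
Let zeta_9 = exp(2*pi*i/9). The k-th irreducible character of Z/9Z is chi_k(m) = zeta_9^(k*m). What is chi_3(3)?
chi_3(3) = zeta_9^9 = 1

Reasoning: chi_3(3) = zeta_9^(3*3) = zeta_9^9. Since zeta_9^9 = 1, this equals zeta_9^0 = exp(2*pi*i*0/9) = 1.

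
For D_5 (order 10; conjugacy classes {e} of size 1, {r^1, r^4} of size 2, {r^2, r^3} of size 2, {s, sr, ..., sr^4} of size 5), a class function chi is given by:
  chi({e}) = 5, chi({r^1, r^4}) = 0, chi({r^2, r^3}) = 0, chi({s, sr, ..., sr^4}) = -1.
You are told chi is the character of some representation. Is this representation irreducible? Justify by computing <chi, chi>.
Not irreducible (reducible): <chi, chi> = 3 > 1.

Justification: <chi, chi> = (1/|G|) sum_C |C| * |chi(C)|^2 = (1/10)[1*|5|^2 + 2*|0|^2 + 2*|0|^2 + 5*|-1|^2]
  = (1/10)[(25) + (0) + (0) + (5)] = 30/10 = 3.
A character is irreducible iff <chi, chi> = 1, so this representation is reducible.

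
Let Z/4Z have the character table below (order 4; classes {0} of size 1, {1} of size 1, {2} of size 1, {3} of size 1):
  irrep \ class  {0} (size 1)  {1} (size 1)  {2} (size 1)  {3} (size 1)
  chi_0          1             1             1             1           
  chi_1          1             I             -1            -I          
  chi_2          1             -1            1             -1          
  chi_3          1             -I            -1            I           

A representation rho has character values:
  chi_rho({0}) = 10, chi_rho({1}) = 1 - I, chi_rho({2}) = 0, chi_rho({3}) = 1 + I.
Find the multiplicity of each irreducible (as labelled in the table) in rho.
Multiplicities: chi_0: 3, chi_1: 2, chi_2: 2, chi_3: 3.

Explanation: Use <chi_rho, chi> = (1/|G|) sum_C |C| * chi_rho(C) * conj(chi(C)) with |G| = 4 for each irreducible chi in the table:
  <chi_rho, chi_0> = (1/4)[1*(10)*conj(1) + 1*(1 - I)*conj(1) + 1*(0)*conj(1) + 1*(1 + I)*conj(1)]
      = (1/4)[(10) + (1 - I) + (0) + (1 + I)] = 12/4 = 3
  <chi_rho, chi_1> = (1/4)[1*(10)*conj(1) + 1*(1 - I)*conj(I) + 1*(0)*conj(-1) + 1*(1 + I)*conj(-I)]
      = (1/4)[(10) + (-1 - I) + (0) + (-1 + I)] = 8/4 = 2
  <chi_rho, chi_2> = (1/4)[1*(10)*conj(1) + 1*(1 - I)*conj(-1) + 1*(0)*conj(1) + 1*(1 + I)*conj(-1)]
      = (1/4)[(10) + (-1 + I) + (0) + (-1 - I)] = 8/4 = 2
  <chi_rho, chi_3> = (1/4)[1*(10)*conj(1) + 1*(1 - I)*conj(-I) + 1*(0)*conj(-1) + 1*(1 + I)*conj(I)]
      = (1/4)[(10) + (1 + I) + (0) + (1 - I)] = 12/4 = 3
(Exp terms are combined using exp(i*s)*conj(exp(i*t)) = exp(i*(s-t)), and sums of them are collapsed using the identity that for every m > 1 the m distinct m-th roots of unity sum to 0, e.g. 1 + exp(2*I*pi/3) + exp(-2*I*pi/3) = 0.)
Dimension check: dim(rho) = sum (mult * dim) = 3*1 + 2*1 + 2*1 + 3*1 = 10 = chi_rho(e) = 10.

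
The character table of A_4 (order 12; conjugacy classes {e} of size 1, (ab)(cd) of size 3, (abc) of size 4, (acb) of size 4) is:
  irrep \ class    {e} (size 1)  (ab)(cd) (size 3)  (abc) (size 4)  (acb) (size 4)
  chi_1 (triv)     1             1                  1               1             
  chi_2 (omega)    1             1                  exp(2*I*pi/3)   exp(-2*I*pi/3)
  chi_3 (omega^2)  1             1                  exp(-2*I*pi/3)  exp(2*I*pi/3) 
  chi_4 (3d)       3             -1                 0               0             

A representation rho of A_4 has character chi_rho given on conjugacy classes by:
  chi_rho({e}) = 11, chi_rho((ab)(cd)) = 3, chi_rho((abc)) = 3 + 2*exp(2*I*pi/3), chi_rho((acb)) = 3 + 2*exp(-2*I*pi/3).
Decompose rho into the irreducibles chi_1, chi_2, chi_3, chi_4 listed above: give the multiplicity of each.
Multiplicities: chi_1: 3, chi_2: 2, chi_3: 0, chi_4: 2.

Argument: Use <chi_rho, chi> = (1/|G|) sum_C |C| * chi_rho(C) * conj(chi(C)) with |G| = 12 for each irreducible chi in the table:
  <chi_rho, chi_1> = (1/12)[1*(11)*conj(1) + 3*(3)*conj(1) + 4*(3 + 2*exp(2*I*pi/3))*conj(1) + 4*(3 + 2*exp(-2*I*pi/3))*conj(1)]
      = (1/12)[(11) + (9) + (12 + 8*exp(2*I*pi/3)) + (12 + 8*exp(-2*I*pi/3))] = 36/12 = 3
  <chi_rho, chi_2> = (1/12)[1*(11)*conj(1) + 3*(3)*conj(1) + 4*(3 + 2*exp(2*I*pi/3))*conj(exp(2*I*pi/3)) + 4*(3 + 2*exp(-2*I*pi/3))*conj(exp(-2*I*pi/3))]
      = (1/12)[(11) + (9) + (8 + 12*exp(-2*I*pi/3)) + (8 + 12*exp(2*I*pi/3))] = 24/12 = 2
  <chi_rho, chi_3> = (1/12)[1*(11)*conj(1) + 3*(3)*conj(1) + 4*(3 + 2*exp(2*I*pi/3))*conj(exp(-2*I*pi/3)) + 4*(3 + 2*exp(-2*I*pi/3))*conj(exp(2*I*pi/3))]
      = (1/12)[(11) + (9) + (8*exp(-2*I*pi/3) + 12*exp(2*I*pi/3)) + (12*exp(-2*I*pi/3) + 8*exp(2*I*pi/3))] = 0/12 = 0
  <chi_rho, chi_4> = (1/12)[1*(11)*conj(3) + 3*(3)*conj(-1) + 4*(3 + 2*exp(2*I*pi/3))*conj(0) + 4*(3 + 2*exp(-2*I*pi/3))*conj(0)]
      = (1/12)[(33) + (-9) + (0) + (0)] = 24/12 = 2
(Exp terms are combined using exp(i*s)*conj(exp(i*t)) = exp(i*(s-t)), and sums of them are collapsed using the identity that for every m > 1 the m distinct m-th roots of unity sum to 0, e.g. 1 + exp(2*I*pi/3) + exp(-2*I*pi/3) = 0.)
Dimension check: dim(rho) = sum (mult * dim) = 3*1 + 2*1 + 0*1 + 2*3 = 11 = chi_rho(e) = 11.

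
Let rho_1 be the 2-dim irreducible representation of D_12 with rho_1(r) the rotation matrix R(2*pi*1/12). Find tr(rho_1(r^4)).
chi_{rho_1}(r^4) = 2*cos(2*pi*1*4/12) = -1

Solution. rho_1(r^4) is rotation by angle 2*pi*1*4/12, whose trace is 2*cos(2*pi*1*4/12) = -1.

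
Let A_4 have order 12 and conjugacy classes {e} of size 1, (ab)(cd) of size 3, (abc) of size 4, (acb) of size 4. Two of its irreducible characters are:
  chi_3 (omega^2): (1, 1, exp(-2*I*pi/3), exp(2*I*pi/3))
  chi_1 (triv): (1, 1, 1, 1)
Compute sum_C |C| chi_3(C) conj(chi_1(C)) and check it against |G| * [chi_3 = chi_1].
Sum = 0; so <chi_3, chi_1> = 0 (distinct irreducibles are orthogonal).

Details: Compute term by term over conjugacy classes (|C| * chi_3(C) * conj(chi_1(C))):
  1*(1)*conj(1) + 3*(1)*conj(1) + 4*(exp(-2*I*pi/3))*conj(1) + 4*(exp(2*I*pi/3))*conj(1)
  = (1) + (3) + (4*exp(-2*I*pi/3)) + (4*exp(2*I*pi/3))
  = 0.
(Exp terms are combined using exp(i*s)*conj(exp(i*t)) = exp(i*(s-t)), and sums of them are collapsed using the identity that for every m > 1 the m distinct m-th roots of unity sum to 0, e.g. 1 + exp(2*I*pi/3) + exp(-2*I*pi/3) = 0.)
Dividing by |G| = 12 gives 0/12 = 0, matching the row-orthogonality relation <chi_3, chi_1> = [chi_3 = chi_1].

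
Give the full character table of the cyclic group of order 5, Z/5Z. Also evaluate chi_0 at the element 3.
Character table of Z/5Z (irreps indexed chi_0,...,chi_4 with chi_k(m) = zeta_5^(k*m), zeta_5 = exp(2*pi*i/5)):
  irrep \ class  {0} (size 1)  {1} (size 1)    {2} (size 1)    {3} (size 1)    {4} (size 1)  
  chi_0          1             1               1               1               1             
  chi_1          1             exp(2*I*pi/5)   exp(4*I*pi/5)   exp(-4*I*pi/5)  exp(-2*I*pi/5)
  chi_2          1             exp(4*I*pi/5)   exp(-2*I*pi/5)  exp(2*I*pi/5)   exp(-4*I*pi/5)
  chi_3          1             exp(-4*I*pi/5)  exp(2*I*pi/5)   exp(-2*I*pi/5)  exp(4*I*pi/5) 
  chi_4          1             exp(-2*I*pi/5)  exp(-4*I*pi/5)  exp(4*I*pi/5)   exp(2*I*pi/5) 

Spot check: chi_0(3) = zeta_5^(0*3) = zeta_5^0 = 1.

Argument: Z/5Z is abelian, so all 5 irreducible complex representations are 1-dimensional. They are given by chi_k(m) = zeta_5^(k*m) for k = 0,...,4. Row orthogonality: sum_m chi_k(m) conj(chi_l(m)) = 5 * [k = l].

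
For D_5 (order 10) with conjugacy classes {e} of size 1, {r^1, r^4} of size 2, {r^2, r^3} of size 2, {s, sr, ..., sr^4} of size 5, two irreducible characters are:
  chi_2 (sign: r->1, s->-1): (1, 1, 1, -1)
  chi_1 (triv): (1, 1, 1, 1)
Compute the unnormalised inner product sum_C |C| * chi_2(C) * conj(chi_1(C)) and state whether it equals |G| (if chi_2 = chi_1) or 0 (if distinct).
Sum = 0; so <chi_2, chi_1> = 0 (distinct irreducibles are orthogonal).

Explanation: Compute term by term over conjugacy classes (|C| * chi_2(C) * conj(chi_1(C))):
  1*(1)*conj(1) + 2*(1)*conj(1) + 2*(1)*conj(1) + 5*(-1)*conj(1)
  = (1) + (2) + (2) + (-5)
  = 0.
Dividing by |G| = 10 gives 0/10 = 0, matching the row-orthogonality relation <chi_2, chi_1> = [chi_2 = chi_1].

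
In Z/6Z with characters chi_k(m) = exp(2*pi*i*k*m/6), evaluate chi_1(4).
chi_1(4) = zeta_6^4 = exp(-2*I*pi/3)

Derivation: chi_1(4) = zeta_6^(1*4) = zeta_6^4. Since zeta_6^6 = 1, this equals zeta_6^4 = exp(2*pi*i*4/6) = exp(-2*I*pi/3).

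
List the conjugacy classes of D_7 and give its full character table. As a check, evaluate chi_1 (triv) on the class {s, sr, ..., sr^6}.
Conjugacy classes: {e} of size 1, {r^1, r^6} of size 2, {r^2, r^5} of size 2, {r^3, r^4} of size 2, {s, sr, ..., sr^6} of size 7.
Character table:
  irrep \ class              {e} (size 1)  {r^1, r^6} (size 2)  {r^2, r^5} (size 2)  {r^3, r^4} (size 2)  {s, sr, ..., sr^6} (size 7)
  chi_1 (triv)               1             1                    1                    1                    1                          
  chi_2 (sign: r->1, s->-1)  1             1                    1                    1                    -1                         
  chi_3 (2d, j=1)            2             2*cos(2*pi/7)        -2*cos(3*pi/7)       -2*cos(pi/7)         0                          
  chi_4 (2d, j=2)            2             -2*cos(3*pi/7)       -2*cos(pi/7)         2*cos(2*pi/7)        0                          
  chi_5 (2d, j=3)            2             -2*cos(pi/7)         2*cos(2*pi/7)        -2*cos(3*pi/7)       0                          

Spot check: chi_1 (triv) on {s, sr, ..., sr^6} = 1.

Proof sketch: D_7 has order 2*7 = 14 with 5 conjugacy classes, hence 5 irreducibles. Sum of squared dims 1 + 1 + 4 + 4 + 4 = 14 = |G|. Linear characters come from the abelianisation; the 2-dimensional irreps have character r^k -> 2*cos(2*pi*j*k/7), reflections -> 0.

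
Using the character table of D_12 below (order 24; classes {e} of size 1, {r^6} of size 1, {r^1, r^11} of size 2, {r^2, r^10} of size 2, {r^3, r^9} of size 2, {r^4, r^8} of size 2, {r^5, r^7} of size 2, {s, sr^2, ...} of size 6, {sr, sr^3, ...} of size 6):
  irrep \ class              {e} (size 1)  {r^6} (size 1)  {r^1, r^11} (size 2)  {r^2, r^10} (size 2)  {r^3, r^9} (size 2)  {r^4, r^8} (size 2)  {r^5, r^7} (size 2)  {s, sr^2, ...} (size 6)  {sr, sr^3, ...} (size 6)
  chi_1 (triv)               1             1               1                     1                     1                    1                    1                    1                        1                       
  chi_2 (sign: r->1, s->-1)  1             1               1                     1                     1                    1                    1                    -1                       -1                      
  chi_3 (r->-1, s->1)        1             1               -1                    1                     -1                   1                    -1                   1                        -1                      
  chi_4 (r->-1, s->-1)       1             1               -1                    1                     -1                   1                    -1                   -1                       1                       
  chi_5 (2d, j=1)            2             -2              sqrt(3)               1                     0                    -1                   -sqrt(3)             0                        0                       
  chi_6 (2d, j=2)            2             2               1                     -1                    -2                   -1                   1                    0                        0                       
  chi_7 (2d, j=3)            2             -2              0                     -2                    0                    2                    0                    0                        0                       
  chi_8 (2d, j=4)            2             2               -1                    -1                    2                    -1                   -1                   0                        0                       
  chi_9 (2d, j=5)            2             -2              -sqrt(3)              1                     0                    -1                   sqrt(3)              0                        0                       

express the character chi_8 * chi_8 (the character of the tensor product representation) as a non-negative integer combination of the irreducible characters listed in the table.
chi_8 tensor chi_8 = chi_1 + chi_2 + chi_8 (all other irreducibles have multiplicity 0).

Justification: The character of a tensor product is the pointwise product (chi_8 * chi_8)(C) = chi_8(C) * chi_8(C):
  {e}: (2)*(2), {r^6}: (2)*(2), {r^1, r^11}: (-1)*(-1), {r^2, r^10}: (-1)*(-1), {r^3, r^9}: (2)*(2), {r^4, r^8}: (-1)*(-1), {r^5, r^7}: (-1)*(-1), {s, sr^2, ...}: (0)*(0), {sr, sr^3, ...}: (0)*(0)
so (chi_8 * chi_8) takes values
  {e} -> 4, {r^6} -> 4, {r^1, r^11} -> 1, {r^2, r^10} -> 1, {r^3, r^9} -> 4, {r^4, r^8} -> 1, {r^5, r^7} -> 1, {s, sr^2, ...} -> 0, {sr, sr^3, ...} -> 0.
Now take the inner product of this character with each irreducible chi from the table, <chi_8*chi_8, chi> = (1/24) sum_C |C| (chi_8*chi_8)(C) conj(chi(C)):
  <chi_8*chi_8, chi_1> = (1/24)[1*(4)*conj(1) + 1*(4)*conj(1) + 2*(1)*conj(1) + 2*(1)*conj(1) + 2*(4)*conj(1) + 2*(1)*conj(1) + 2*(1)*conj(1) + 6*(0)*conj(1) + 6*(0)*conj(1)]
      = (1/24)[(4) + (4) + (2) + (2) + (8) + (2) + (2) + (0) + (0)] = 24/24 = 1
  <chi_8*chi_8, chi_2> = (1/24)[1*(4)*conj(1) + 1*(4)*conj(1) + 2*(1)*conj(1) + 2*(1)*conj(1) + 2*(4)*conj(1) + 2*(1)*conj(1) + 2*(1)*conj(1) + 6*(0)*conj(-1) + 6*(0)*conj(-1)]
      = (1/24)[(4) + (4) + (2) + (2) + (8) + (2) + (2) + (0) + (0)] = 24/24 = 1
  <chi_8*chi_8, chi_3> = (1/24)[1*(4)*conj(1) + 1*(4)*conj(1) + 2*(1)*conj(-1) + 2*(1)*conj(1) + 2*(4)*conj(-1) + 2*(1)*conj(1) + 2*(1)*conj(-1) + 6*(0)*conj(1) + 6*(0)*conj(-1)]
      = (1/24)[(4) + (4) + (-2) + (2) + (-8) + (2) + (-2) + (0) + (0)] = 0/24 = 0
  <chi_8*chi_8, chi_4> = (1/24)[1*(4)*conj(1) + 1*(4)*conj(1) + 2*(1)*conj(-1) + 2*(1)*conj(1) + 2*(4)*conj(-1) + 2*(1)*conj(1) + 2*(1)*conj(-1) + 6*(0)*conj(-1) + 6*(0)*conj(1)]
      = (1/24)[(4) + (4) + (-2) + (2) + (-8) + (2) + (-2) + (0) + (0)] = 0/24 = 0
  <chi_8*chi_8, chi_5> = (1/24)[1*(4)*conj(2) + 1*(4)*conj(-2) + 2*(1)*conj(sqrt(3)) + 2*(1)*conj(1) + 2*(4)*conj(0) + 2*(1)*conj(-1) + 2*(1)*conj(-sqrt(3)) + 6*(0)*conj(0) + 6*(0)*conj(0)]
      = (1/24)[(8) + (-8) + (2*sqrt(3)) + (2) + (0) + (-2) + (-2*sqrt(3)) + (0) + (0)] = 0/24 = 0
  <chi_8*chi_8, chi_6> = (1/24)[1*(4)*conj(2) + 1*(4)*conj(2) + 2*(1)*conj(1) + 2*(1)*conj(-1) + 2*(4)*conj(-2) + 2*(1)*conj(-1) + 2*(1)*conj(1) + 6*(0)*conj(0) + 6*(0)*conj(0)]
      = (1/24)[(8) + (8) + (2) + (-2) + (-16) + (-2) + (2) + (0) + (0)] = 0/24 = 0
  <chi_8*chi_8, chi_7> = (1/24)[1*(4)*conj(2) + 1*(4)*conj(-2) + 2*(1)*conj(0) + 2*(1)*conj(-2) + 2*(4)*conj(0) + 2*(1)*conj(2) + 2*(1)*conj(0) + 6*(0)*conj(0) + 6*(0)*conj(0)]
      = (1/24)[(8) + (-8) + (0) + (-4) + (0) + (4) + (0) + (0) + (0)] = 0/24 = 0
  <chi_8*chi_8, chi_8> = (1/24)[1*(4)*conj(2) + 1*(4)*conj(2) + 2*(1)*conj(-1) + 2*(1)*conj(-1) + 2*(4)*conj(2) + 2*(1)*conj(-1) + 2*(1)*conj(-1) + 6*(0)*conj(0) + 6*(0)*conj(0)]
      = (1/24)[(8) + (8) + (-2) + (-2) + (16) + (-2) + (-2) + (0) + (0)] = 24/24 = 1
  <chi_8*chi_8, chi_9> = (1/24)[1*(4)*conj(2) + 1*(4)*conj(-2) + 2*(1)*conj(-sqrt(3)) + 2*(1)*conj(1) + 2*(4)*conj(0) + 2*(1)*conj(-1) + 2*(1)*conj(sqrt(3)) + 6*(0)*conj(0) + 6*(0)*conj(0)]
      = (1/24)[(8) + (-8) + (-2*sqrt(3)) + (2) + (0) + (-2) + (2*sqrt(3)) + (0) + (0)] = 0/24 = 0
Hence the multiplicities are chi_1: 1, chi_2: 1, chi_8: 1. Dimension check: dim(chi_8)*dim(chi_8) = 2*2 = 4 and sum (mult * dim) = 1*1 + 1*1 + 1*2 = 4.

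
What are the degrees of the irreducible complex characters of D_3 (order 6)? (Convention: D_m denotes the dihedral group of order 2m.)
Dimensions: 1, 1, 2

Details: There are 3 irreducibles (= number of conjugacy classes). Their dimensions d_i satisfy sum d_i^2 = |G| = 6: 1 + 1 + 4 = 6.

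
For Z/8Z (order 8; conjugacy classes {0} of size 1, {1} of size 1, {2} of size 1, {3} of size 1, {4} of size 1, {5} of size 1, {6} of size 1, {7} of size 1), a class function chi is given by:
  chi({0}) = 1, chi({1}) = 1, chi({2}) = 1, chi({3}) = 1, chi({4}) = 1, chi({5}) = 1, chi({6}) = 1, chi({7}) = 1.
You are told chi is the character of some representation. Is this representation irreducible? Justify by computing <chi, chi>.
Irreducible: <chi, chi> = 1.

Derivation: <chi, chi> = (1/|G|) sum_C |C| * |chi(C)|^2 = (1/8)[1*|1|^2 + 1*|1|^2 + 1*|1|^2 + 1*|1|^2 + 1*|1|^2 + 1*|1|^2 + 1*|1|^2 + 1*|1|^2]
  = (1/8)[(1) + (1) + (1) + (1) + (1) + (1) + (1) + (1)] = 8/8 = 1.
(Exp terms are combined using exp(i*s)*conj(exp(i*t)) = exp(i*(s-t)), and sums of them are collapsed using the identity that for every m > 1 the m distinct m-th roots of unity sum to 0, e.g. 1 + exp(2*I*pi/3) + exp(-2*I*pi/3) = 0.)
A character is irreducible iff <chi, chi> = 1, so this representation is irreducible.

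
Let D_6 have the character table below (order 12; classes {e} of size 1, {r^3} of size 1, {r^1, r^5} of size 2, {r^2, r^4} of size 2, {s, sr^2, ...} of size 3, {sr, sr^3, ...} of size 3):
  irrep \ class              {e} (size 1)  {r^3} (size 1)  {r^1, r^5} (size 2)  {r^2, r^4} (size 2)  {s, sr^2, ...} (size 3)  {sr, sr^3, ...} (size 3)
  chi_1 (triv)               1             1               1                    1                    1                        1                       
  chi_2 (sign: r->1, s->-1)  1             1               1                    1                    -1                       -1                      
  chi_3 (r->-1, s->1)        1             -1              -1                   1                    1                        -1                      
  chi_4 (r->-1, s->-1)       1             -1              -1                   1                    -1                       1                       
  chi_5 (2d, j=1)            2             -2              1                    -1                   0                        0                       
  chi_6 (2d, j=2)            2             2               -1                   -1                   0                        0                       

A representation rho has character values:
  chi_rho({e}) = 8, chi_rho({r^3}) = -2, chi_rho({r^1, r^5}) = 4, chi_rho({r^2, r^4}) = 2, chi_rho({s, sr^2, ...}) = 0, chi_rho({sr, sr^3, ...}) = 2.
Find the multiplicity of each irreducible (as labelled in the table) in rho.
Multiplicities: chi_1: 2, chi_2: 1, chi_3: 0, chi_4: 1, chi_5: 2, chi_6: 0.

Details: Use <chi_rho, chi> = (1/|G|) sum_C |C| * chi_rho(C) * conj(chi(C)) with |G| = 12 for each irreducible chi in the table:
  <chi_rho, chi_1> = (1/12)[1*(8)*conj(1) + 1*(-2)*conj(1) + 2*(4)*conj(1) + 2*(2)*conj(1) + 3*(0)*conj(1) + 3*(2)*conj(1)]
      = (1/12)[(8) + (-2) + (8) + (4) + (0) + (6)] = 24/12 = 2
  <chi_rho, chi_2> = (1/12)[1*(8)*conj(1) + 1*(-2)*conj(1) + 2*(4)*conj(1) + 2*(2)*conj(1) + 3*(0)*conj(-1) + 3*(2)*conj(-1)]
      = (1/12)[(8) + (-2) + (8) + (4) + (0) + (-6)] = 12/12 = 1
  <chi_rho, chi_3> = (1/12)[1*(8)*conj(1) + 1*(-2)*conj(-1) + 2*(4)*conj(-1) + 2*(2)*conj(1) + 3*(0)*conj(1) + 3*(2)*conj(-1)]
      = (1/12)[(8) + (2) + (-8) + (4) + (0) + (-6)] = 0/12 = 0
  <chi_rho, chi_4> = (1/12)[1*(8)*conj(1) + 1*(-2)*conj(-1) + 2*(4)*conj(-1) + 2*(2)*conj(1) + 3*(0)*conj(-1) + 3*(2)*conj(1)]
      = (1/12)[(8) + (2) + (-8) + (4) + (0) + (6)] = 12/12 = 1
  <chi_rho, chi_5> = (1/12)[1*(8)*conj(2) + 1*(-2)*conj(-2) + 2*(4)*conj(1) + 2*(2)*conj(-1) + 3*(0)*conj(0) + 3*(2)*conj(0)]
      = (1/12)[(16) + (4) + (8) + (-4) + (0) + (0)] = 24/12 = 2
  <chi_rho, chi_6> = (1/12)[1*(8)*conj(2) + 1*(-2)*conj(2) + 2*(4)*conj(-1) + 2*(2)*conj(-1) + 3*(0)*conj(0) + 3*(2)*conj(0)]
      = (1/12)[(16) + (-4) + (-8) + (-4) + (0) + (0)] = 0/12 = 0
Dimension check: dim(rho) = sum (mult * dim) = 2*1 + 1*1 + 0*1 + 1*1 + 2*2 + 0*2 = 8 = chi_rho(e) = 8.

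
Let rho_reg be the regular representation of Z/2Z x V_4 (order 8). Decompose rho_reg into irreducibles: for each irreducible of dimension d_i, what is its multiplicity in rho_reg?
Each irreducible V_i of dimension d_i appears with multiplicity d_i, i.e. rho_reg = (direct sum over all irreducibles V_i) d_i V_i. The irreducible dimensions for Z/2Z x V_4 are 1, 1, 1, 1, 1, 1, 1, 1: 8 irreducibles of dimension 1, each with multiplicity 1. Total dimension 8*1*1 = 8 = |G|.

Derivation: General theorem: in the regular representation of a finite group G, each irreducible appears with multiplicity equal to its dimension. Check: dim(rho_reg) = sum d_i^2 = 1 + 1 + 1 + 1 + 1 + 1 + 1 + 1 = 8 = |G|.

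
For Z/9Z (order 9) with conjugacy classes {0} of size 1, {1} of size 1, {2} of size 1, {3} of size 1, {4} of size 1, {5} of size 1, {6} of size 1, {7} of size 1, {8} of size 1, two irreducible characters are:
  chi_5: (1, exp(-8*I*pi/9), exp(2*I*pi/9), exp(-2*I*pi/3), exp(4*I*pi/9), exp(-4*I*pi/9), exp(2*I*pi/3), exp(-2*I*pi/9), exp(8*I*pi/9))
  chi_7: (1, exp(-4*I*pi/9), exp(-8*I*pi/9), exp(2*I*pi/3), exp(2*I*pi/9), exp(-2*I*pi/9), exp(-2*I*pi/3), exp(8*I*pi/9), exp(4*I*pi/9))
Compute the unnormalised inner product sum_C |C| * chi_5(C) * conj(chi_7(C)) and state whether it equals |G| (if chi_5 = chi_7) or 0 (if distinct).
Sum = 0; so <chi_5, chi_7> = 0 (distinct irreducibles are orthogonal).

Why: Compute term by term over conjugacy classes (|C| * chi_5(C) * conj(chi_7(C))):
  1*(1)*conj(1) + 1*(exp(-8*I*pi/9))*conj(exp(-4*I*pi/9)) + 1*(exp(2*I*pi/9))*conj(exp(-8*I*pi/9)) + 1*(exp(-2*I*pi/3))*conj(exp(2*I*pi/3)) + 1*(exp(4*I*pi/9))*conj(exp(2*I*pi/9)) + 1*(exp(-4*I*pi/9))*conj(exp(-2*I*pi/9)) + 1*(exp(2*I*pi/3))*conj(exp(-2*I*pi/3)) + 1*(exp(-2*I*pi/9))*conj(exp(8*I*pi/9)) + 1*(exp(8*I*pi/9))*conj(exp(4*I*pi/9))
  = (1) + (exp(-4*I*pi/9)) + (exp(-8*I*pi/9)) + (exp(2*I*pi/3)) + (exp(2*I*pi/9)) + (exp(-2*I*pi/9)) + (exp(-2*I*pi/3)) + (exp(8*I*pi/9)) + (exp(4*I*pi/9))
  = 0.
(Exp terms are combined using exp(i*s)*conj(exp(i*t)) = exp(i*(s-t)), and sums of them are collapsed using the identity that for every m > 1 the m distinct m-th roots of unity sum to 0, e.g. 1 + exp(2*I*pi/3) + exp(-2*I*pi/3) = 0.)
Dividing by |G| = 9 gives 0/9 = 0, matching the row-orthogonality relation <chi_5, chi_7> = [chi_5 = chi_7].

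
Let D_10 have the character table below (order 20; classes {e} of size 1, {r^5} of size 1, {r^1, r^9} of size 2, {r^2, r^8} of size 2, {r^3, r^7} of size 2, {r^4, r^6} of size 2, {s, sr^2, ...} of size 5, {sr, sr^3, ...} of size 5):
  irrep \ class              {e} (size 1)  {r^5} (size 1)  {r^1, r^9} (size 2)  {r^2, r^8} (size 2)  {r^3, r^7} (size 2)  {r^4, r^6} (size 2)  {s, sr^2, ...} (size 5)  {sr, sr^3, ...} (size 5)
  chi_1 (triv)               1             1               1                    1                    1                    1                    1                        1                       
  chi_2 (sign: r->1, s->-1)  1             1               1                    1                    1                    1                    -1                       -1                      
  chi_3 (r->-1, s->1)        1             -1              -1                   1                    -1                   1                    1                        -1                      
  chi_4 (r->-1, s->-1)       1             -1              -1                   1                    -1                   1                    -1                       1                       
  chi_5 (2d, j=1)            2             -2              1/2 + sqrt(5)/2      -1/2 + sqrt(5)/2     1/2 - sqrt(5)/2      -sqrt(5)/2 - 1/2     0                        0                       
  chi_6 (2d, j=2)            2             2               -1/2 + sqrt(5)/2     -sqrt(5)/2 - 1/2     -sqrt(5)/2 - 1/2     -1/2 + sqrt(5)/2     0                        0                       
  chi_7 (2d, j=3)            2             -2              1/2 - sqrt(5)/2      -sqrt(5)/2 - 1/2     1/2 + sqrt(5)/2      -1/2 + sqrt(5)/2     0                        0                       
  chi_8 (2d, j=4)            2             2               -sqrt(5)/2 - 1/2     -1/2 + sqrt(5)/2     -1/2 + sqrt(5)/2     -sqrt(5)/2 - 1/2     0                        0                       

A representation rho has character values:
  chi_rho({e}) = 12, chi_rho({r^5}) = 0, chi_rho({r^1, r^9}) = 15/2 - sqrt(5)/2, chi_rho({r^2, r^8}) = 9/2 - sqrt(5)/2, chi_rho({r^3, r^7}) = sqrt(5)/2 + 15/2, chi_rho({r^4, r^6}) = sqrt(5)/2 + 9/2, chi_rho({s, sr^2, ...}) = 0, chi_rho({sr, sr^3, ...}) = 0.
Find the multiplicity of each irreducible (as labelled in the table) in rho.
Multiplicities: chi_1: 3, chi_2: 3, chi_3: 0, chi_4: 0, chi_5: 1, chi_6: 0, chi_7: 2, chi_8: 0.

Use <chi_rho, chi> = (1/|G|) sum_C |C| * chi_rho(C) * conj(chi(C)) with |G| = 20 for each irreducible chi in the table:
  <chi_rho, chi_1> = (1/20)[1*(12)*conj(1) + 1*(0)*conj(1) + 2*(15/2 - sqrt(5)/2)*conj(1) + 2*(9/2 - sqrt(5)/2)*conj(1) + 2*(sqrt(5)/2 + 15/2)*conj(1) + 2*(sqrt(5)/2 + 9/2)*conj(1) + 5*(0)*conj(1) + 5*(0)*conj(1)]
      = (1/20)[(12) + (0) + (15 - sqrt(5)) + (9 - sqrt(5)) + (sqrt(5) + 15) + (sqrt(5) + 9) + (0) + (0)] = 60/20 = 3
  <chi_rho, chi_2> = (1/20)[1*(12)*conj(1) + 1*(0)*conj(1) + 2*(15/2 - sqrt(5)/2)*conj(1) + 2*(9/2 - sqrt(5)/2)*conj(1) + 2*(sqrt(5)/2 + 15/2)*conj(1) + 2*(sqrt(5)/2 + 9/2)*conj(1) + 5*(0)*conj(-1) + 5*(0)*conj(-1)]
      = (1/20)[(12) + (0) + (15 - sqrt(5)) + (9 - sqrt(5)) + (sqrt(5) + 15) + (sqrt(5) + 9) + (0) + (0)] = 60/20 = 3
  <chi_rho, chi_3> = (1/20)[1*(12)*conj(1) + 1*(0)*conj(-1) + 2*(15/2 - sqrt(5)/2)*conj(-1) + 2*(9/2 - sqrt(5)/2)*conj(1) + 2*(sqrt(5)/2 + 15/2)*conj(-1) + 2*(sqrt(5)/2 + 9/2)*conj(1) + 5*(0)*conj(1) + 5*(0)*conj(-1)]
      = (1/20)[(12) + (0) + (-15 + sqrt(5)) + (9 - sqrt(5)) + (-15 - sqrt(5)) + (sqrt(5) + 9) + (0) + (0)] = 0/20 = 0
  <chi_rho, chi_4> = (1/20)[1*(12)*conj(1) + 1*(0)*conj(-1) + 2*(15/2 - sqrt(5)/2)*conj(-1) + 2*(9/2 - sqrt(5)/2)*conj(1) + 2*(sqrt(5)/2 + 15/2)*conj(-1) + 2*(sqrt(5)/2 + 9/2)*conj(1) + 5*(0)*conj(-1) + 5*(0)*conj(1)]
      = (1/20)[(12) + (0) + (-15 + sqrt(5)) + (9 - sqrt(5)) + (-15 - sqrt(5)) + (sqrt(5) + 9) + (0) + (0)] = 0/20 = 0
  <chi_rho, chi_5> = (1/20)[1*(12)*conj(2) + 1*(0)*conj(-2) + 2*(15/2 - sqrt(5)/2)*conj(1/2 + sqrt(5)/2) + 2*(9/2 - sqrt(5)/2)*conj(-1/2 + sqrt(5)/2) + 2*(sqrt(5)/2 + 15/2)*conj(1/2 - sqrt(5)/2) + 2*(sqrt(5)/2 + 9/2)*conj(-sqrt(5)/2 - 1/2) + 5*(0)*conj(0) + 5*(0)*conj(0)]
      = (1/20)[(24) + (0) + (5 + 7*sqrt(5)) + (-7 + 5*sqrt(5)) + (5 - 7*sqrt(5)) + (-5*sqrt(5) - 7) + (0) + (0)] = 20/20 = 1
  <chi_rho, chi_6> = (1/20)[1*(12)*conj(2) + 1*(0)*conj(2) + 2*(15/2 - sqrt(5)/2)*conj(-1/2 + sqrt(5)/2) + 2*(9/2 - sqrt(5)/2)*conj(-sqrt(5)/2 - 1/2) + 2*(sqrt(5)/2 + 15/2)*conj(-sqrt(5)/2 - 1/2) + 2*(sqrt(5)/2 + 9/2)*conj(-1/2 + sqrt(5)/2) + 5*(0)*conj(0) + 5*(0)*conj(0)]
      = (1/20)[(24) + (0) + (-10 + 8*sqrt(5)) + (-4*sqrt(5) - 2) + (-8*sqrt(5) - 10) + (-2 + 4*sqrt(5)) + (0) + (0)] = 0/20 = 0
  <chi_rho, chi_7> = (1/20)[1*(12)*conj(2) + 1*(0)*conj(-2) + 2*(15/2 - sqrt(5)/2)*conj(1/2 - sqrt(5)/2) + 2*(9/2 - sqrt(5)/2)*conj(-sqrt(5)/2 - 1/2) + 2*(sqrt(5)/2 + 15/2)*conj(1/2 + sqrt(5)/2) + 2*(sqrt(5)/2 + 9/2)*conj(-1/2 + sqrt(5)/2) + 5*(0)*conj(0) + 5*(0)*conj(0)]
      = (1/20)[(24) + (0) + (10 - 8*sqrt(5)) + (-4*sqrt(5) - 2) + (10 + 8*sqrt(5)) + (-2 + 4*sqrt(5)) + (0) + (0)] = 40/20 = 2
  <chi_rho, chi_8> = (1/20)[1*(12)*conj(2) + 1*(0)*conj(2) + 2*(15/2 - sqrt(5)/2)*conj(-sqrt(5)/2 - 1/2) + 2*(9/2 - sqrt(5)/2)*conj(-1/2 + sqrt(5)/2) + 2*(sqrt(5)/2 + 15/2)*conj(-1/2 + sqrt(5)/2) + 2*(sqrt(5)/2 + 9/2)*conj(-sqrt(5)/2 - 1/2) + 5*(0)*conj(0) + 5*(0)*conj(0)]
      = (1/20)[(24) + (0) + (-7*sqrt(5) - 5) + (-7 + 5*sqrt(5)) + (-5 + 7*sqrt(5)) + (-5*sqrt(5) - 7) + (0) + (0)] = 0/20 = 0
Dimension check: dim(rho) = sum (mult * dim) = 3*1 + 3*1 + 0*1 + 0*1 + 1*2 + 0*2 + 2*2 + 0*2 = 12 = chi_rho(e) = 12.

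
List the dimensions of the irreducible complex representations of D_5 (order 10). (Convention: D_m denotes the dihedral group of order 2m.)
Dimensions: 1, 1, 2, 2

Working: There are 4 irreducibles (= number of conjugacy classes). Their dimensions d_i satisfy sum d_i^2 = |G| = 10: 1 + 1 + 4 + 4 = 10.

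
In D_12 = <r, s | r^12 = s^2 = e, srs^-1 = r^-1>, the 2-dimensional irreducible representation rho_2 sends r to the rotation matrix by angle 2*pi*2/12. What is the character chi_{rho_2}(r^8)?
chi_{rho_2}(r^8) = 2*cos(2*pi*2*8/12) = -1

Working: rho_2(r^8) is rotation by angle 2*pi*2*8/12, whose trace is 2*cos(2*pi*2*8/12) = -1.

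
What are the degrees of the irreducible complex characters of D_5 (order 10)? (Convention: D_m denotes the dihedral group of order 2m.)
Dimensions: 1, 1, 2, 2

Working: There are 4 irreducibles (= number of conjugacy classes). Their dimensions d_i satisfy sum d_i^2 = |G| = 10: 1 + 1 + 4 + 4 = 10.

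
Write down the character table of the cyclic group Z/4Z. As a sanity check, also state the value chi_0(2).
Character table of Z/4Z (irreps indexed chi_0,...,chi_3 with chi_k(m) = zeta_4^(k*m), zeta_4 = exp(2*pi*i/4)):
  irrep \ class  {0} (size 1)  {1} (size 1)  {2} (size 1)  {3} (size 1)
  chi_0          1             1             1             1           
  chi_1          1             I             -1            -I          
  chi_2          1             -1            1             -1          
  chi_3          1             -I            -1            I           

Spot check: chi_0(2) = zeta_4^(0*2) = zeta_4^0 = 1.

Argument: Z/4Z is abelian, so all 4 irreducible complex representations are 1-dimensional. They are given by chi_k(m) = zeta_4^(k*m) for k = 0,...,3. Row orthogonality: sum_m chi_k(m) conj(chi_l(m)) = 4 * [k = l].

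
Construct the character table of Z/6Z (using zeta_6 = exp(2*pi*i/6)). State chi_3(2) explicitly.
Character table of Z/6Z (irreps indexed chi_0,...,chi_5 with chi_k(m) = zeta_6^(k*m), zeta_6 = exp(2*pi*i/6)):
  irrep \ class  {0} (size 1)  {1} (size 1)    {2} (size 1)    {3} (size 1)  {4} (size 1)    {5} (size 1)  
  chi_0          1             1               1               1             1               1             
  chi_1          1             exp(I*pi/3)     exp(2*I*pi/3)   -1            exp(-2*I*pi/3)  exp(-I*pi/3)  
  chi_2          1             exp(2*I*pi/3)   exp(-2*I*pi/3)  1             exp(2*I*pi/3)   exp(-2*I*pi/3)
  chi_3          1             -1              1               -1            1               -1            
  chi_4          1             exp(-2*I*pi/3)  exp(2*I*pi/3)   1             exp(-2*I*pi/3)  exp(2*I*pi/3) 
  chi_5          1             exp(-I*pi/3)    exp(-2*I*pi/3)  -1            exp(2*I*pi/3)   exp(I*pi/3)   

Spot check: chi_3(2) = zeta_6^(3*2) = zeta_6^6 = 1.

Argument: Z/6Z is abelian, so all 6 irreducible complex representations are 1-dimensional. They are given by chi_k(m) = zeta_6^(k*m) for k = 0,...,5. Row orthogonality: sum_m chi_k(m) conj(chi_l(m)) = 6 * [k = l].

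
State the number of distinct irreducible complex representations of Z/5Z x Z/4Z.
20

Why: The number of irreducible complex representations of a finite group equals its number of conjugacy classes. Z/5Z x Z/4Z is abelian of order 20, so every element is its own conjugacy class: 20 classes, so Z/5Z x Z/4Z (order 20) has exactly 20 irreducible complex representations.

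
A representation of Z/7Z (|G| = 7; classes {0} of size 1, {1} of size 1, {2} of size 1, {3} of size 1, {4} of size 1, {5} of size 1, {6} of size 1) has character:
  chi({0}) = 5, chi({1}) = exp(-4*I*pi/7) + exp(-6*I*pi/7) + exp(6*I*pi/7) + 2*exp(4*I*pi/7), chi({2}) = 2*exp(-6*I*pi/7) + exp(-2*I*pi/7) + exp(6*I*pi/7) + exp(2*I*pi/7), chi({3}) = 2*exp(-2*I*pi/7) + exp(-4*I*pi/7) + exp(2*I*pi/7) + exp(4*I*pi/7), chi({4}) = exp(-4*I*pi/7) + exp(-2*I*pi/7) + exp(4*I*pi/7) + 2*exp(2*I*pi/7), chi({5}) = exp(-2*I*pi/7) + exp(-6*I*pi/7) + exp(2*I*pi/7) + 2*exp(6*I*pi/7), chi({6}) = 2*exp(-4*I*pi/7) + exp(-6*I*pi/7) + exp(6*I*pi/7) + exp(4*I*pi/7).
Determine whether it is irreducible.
Not irreducible (reducible): <chi, chi> = 7 > 1.

Explanation: <chi, chi> = (1/|G|) sum_C |C| * |chi(C)|^2 = (1/7)[1*|5|^2 + 1*|exp(-4*I*pi/7) + exp(-6*I*pi/7) + exp(6*I*pi/7) + 2*exp(4*I*pi/7)|^2 + 1*|2*exp(-6*I*pi/7) + exp(-2*I*pi/7) + exp(6*I*pi/7) + exp(2*I*pi/7)|^2 + 1*|2*exp(-2*I*pi/7) + exp(-4*I*pi/7) + exp(2*I*pi/7) + exp(4*I*pi/7)|^2 + 1*|exp(-4*I*pi/7) + exp(-2*I*pi/7) + exp(4*I*pi/7) + 2*exp(2*I*pi/7)|^2 + 1*|exp(-2*I*pi/7) + exp(-6*I*pi/7) + exp(2*I*pi/7) + 2*exp(6*I*pi/7)|^2 + 1*|2*exp(-4*I*pi/7) + exp(-6*I*pi/7) + exp(6*I*pi/7) + exp(4*I*pi/7)|^2]
  = (1/7)[(25) + (7 + 4*exp(-2*I*pi/7) + 3*exp(-4*I*pi/7) + 2*exp(-6*I*pi/7) + 2*exp(6*I*pi/7) + 3*exp(4*I*pi/7) + 4*exp(2*I*pi/7)) + (7 + 4*exp(-4*I*pi/7) + 2*exp(-2*I*pi/7) + 3*exp(-6*I*pi/7) + 3*exp(6*I*pi/7) + 2*exp(2*I*pi/7) + 4*exp(4*I*pi/7)) + (7 + 3*exp(-2*I*pi/7) + 2*exp(-4*I*pi/7) + 4*exp(-6*I*pi/7) + 4*exp(6*I*pi/7) + 2*exp(4*I*pi/7) + 3*exp(2*I*pi/7)) + (7 + 3*exp(-2*I*pi/7) + 2*exp(-4*I*pi/7) + 4*exp(-6*I*pi/7) + 4*exp(6*I*pi/7) + 2*exp(4*I*pi/7) + 3*exp(2*I*pi/7)) + (7 + 4*exp(-4*I*pi/7) + 2*exp(-2*I*pi/7) + 3*exp(-6*I*pi/7) + 3*exp(6*I*pi/7) + 2*exp(2*I*pi/7) + 4*exp(4*I*pi/7)) + (7 + 4*exp(-2*I*pi/7) + 3*exp(-4*I*pi/7) + 2*exp(-6*I*pi/7) + 2*exp(6*I*pi/7) + 3*exp(4*I*pi/7) + 4*exp(2*I*pi/7))] = 49/7 = 7.
(Exp terms are combined using exp(i*s)*conj(exp(i*t)) = exp(i*(s-t)), and sums of them are collapsed using the identity that for every m > 1 the m distinct m-th roots of unity sum to 0, e.g. 1 + exp(2*I*pi/3) + exp(-2*I*pi/3) = 0.)
A character is irreducible iff <chi, chi> = 1, so this representation is reducible.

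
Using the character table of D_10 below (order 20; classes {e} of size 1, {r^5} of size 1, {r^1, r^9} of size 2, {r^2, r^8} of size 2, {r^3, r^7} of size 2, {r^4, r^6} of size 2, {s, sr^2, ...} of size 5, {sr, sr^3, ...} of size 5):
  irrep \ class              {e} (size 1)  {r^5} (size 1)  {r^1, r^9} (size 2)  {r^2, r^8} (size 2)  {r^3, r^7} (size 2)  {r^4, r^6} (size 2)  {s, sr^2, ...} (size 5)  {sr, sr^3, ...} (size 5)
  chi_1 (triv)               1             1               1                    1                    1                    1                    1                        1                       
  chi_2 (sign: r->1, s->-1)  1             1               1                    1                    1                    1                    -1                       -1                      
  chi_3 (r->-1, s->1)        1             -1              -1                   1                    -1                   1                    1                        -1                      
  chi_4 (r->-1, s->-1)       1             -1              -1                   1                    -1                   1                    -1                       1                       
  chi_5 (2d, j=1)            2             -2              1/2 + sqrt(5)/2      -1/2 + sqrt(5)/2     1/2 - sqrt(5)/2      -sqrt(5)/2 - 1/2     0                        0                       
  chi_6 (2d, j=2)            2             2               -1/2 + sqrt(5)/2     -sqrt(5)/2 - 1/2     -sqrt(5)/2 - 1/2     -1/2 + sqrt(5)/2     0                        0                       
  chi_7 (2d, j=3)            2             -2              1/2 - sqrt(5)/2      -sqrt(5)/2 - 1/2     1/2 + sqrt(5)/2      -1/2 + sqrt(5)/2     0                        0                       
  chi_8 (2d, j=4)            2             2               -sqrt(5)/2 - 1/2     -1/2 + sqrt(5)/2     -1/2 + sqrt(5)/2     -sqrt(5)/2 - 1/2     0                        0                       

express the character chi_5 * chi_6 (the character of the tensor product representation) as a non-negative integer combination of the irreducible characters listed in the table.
chi_5 tensor chi_6 = chi_5 + chi_7 (all other irreducibles have multiplicity 0).

Why: The character of a tensor product is the pointwise product (chi_5 * chi_6)(C) = chi_5(C) * chi_6(C):
  {e}: (2)*(2), {r^5}: (-2)*(2), {r^1, r^9}: (1/2 + sqrt(5)/2)*(-1/2 + sqrt(5)/2), {r^2, r^8}: (-1/2 + sqrt(5)/2)*(-sqrt(5)/2 - 1/2), {r^3, r^7}: (1/2 - sqrt(5)/2)*(-sqrt(5)/2 - 1/2), {r^4, r^6}: (-sqrt(5)/2 - 1/2)*(-1/2 + sqrt(5)/2), {s, sr^2, ...}: (0)*(0), {sr, sr^3, ...}: (0)*(0)
so (chi_5 * chi_6) takes values
  {e} -> 4, {r^5} -> -4, {r^1, r^9} -> 1, {r^2, r^8} -> -1, {r^3, r^7} -> 1, {r^4, r^6} -> -1, {s, sr^2, ...} -> 0, {sr, sr^3, ...} -> 0.
Now take the inner product of this character with each irreducible chi from the table, <chi_5*chi_6, chi> = (1/20) sum_C |C| (chi_5*chi_6)(C) conj(chi(C)):
  <chi_5*chi_6, chi_1> = (1/20)[1*(4)*conj(1) + 1*(-4)*conj(1) + 2*(1)*conj(1) + 2*(-1)*conj(1) + 2*(1)*conj(1) + 2*(-1)*conj(1) + 5*(0)*conj(1) + 5*(0)*conj(1)]
      = (1/20)[(4) + (-4) + (2) + (-2) + (2) + (-2) + (0) + (0)] = 0/20 = 0
  <chi_5*chi_6, chi_2> = (1/20)[1*(4)*conj(1) + 1*(-4)*conj(1) + 2*(1)*conj(1) + 2*(-1)*conj(1) + 2*(1)*conj(1) + 2*(-1)*conj(1) + 5*(0)*conj(-1) + 5*(0)*conj(-1)]
      = (1/20)[(4) + (-4) + (2) + (-2) + (2) + (-2) + (0) + (0)] = 0/20 = 0
  <chi_5*chi_6, chi_3> = (1/20)[1*(4)*conj(1) + 1*(-4)*conj(-1) + 2*(1)*conj(-1) + 2*(-1)*conj(1) + 2*(1)*conj(-1) + 2*(-1)*conj(1) + 5*(0)*conj(1) + 5*(0)*conj(-1)]
      = (1/20)[(4) + (4) + (-2) + (-2) + (-2) + (-2) + (0) + (0)] = 0/20 = 0
  <chi_5*chi_6, chi_4> = (1/20)[1*(4)*conj(1) + 1*(-4)*conj(-1) + 2*(1)*conj(-1) + 2*(-1)*conj(1) + 2*(1)*conj(-1) + 2*(-1)*conj(1) + 5*(0)*conj(-1) + 5*(0)*conj(1)]
      = (1/20)[(4) + (4) + (-2) + (-2) + (-2) + (-2) + (0) + (0)] = 0/20 = 0
  <chi_5*chi_6, chi_5> = (1/20)[1*(4)*conj(2) + 1*(-4)*conj(-2) + 2*(1)*conj(1/2 + sqrt(5)/2) + 2*(-1)*conj(-1/2 + sqrt(5)/2) + 2*(1)*conj(1/2 - sqrt(5)/2) + 2*(-1)*conj(-sqrt(5)/2 - 1/2) + 5*(0)*conj(0) + 5*(0)*conj(0)]
      = (1/20)[(8) + (8) + (1 + sqrt(5)) + (1 - sqrt(5)) + (1 - sqrt(5)) + (1 + sqrt(5)) + (0) + (0)] = 20/20 = 1
  <chi_5*chi_6, chi_6> = (1/20)[1*(4)*conj(2) + 1*(-4)*conj(2) + 2*(1)*conj(-1/2 + sqrt(5)/2) + 2*(-1)*conj(-sqrt(5)/2 - 1/2) + 2*(1)*conj(-sqrt(5)/2 - 1/2) + 2*(-1)*conj(-1/2 + sqrt(5)/2) + 5*(0)*conj(0) + 5*(0)*conj(0)]
      = (1/20)[(8) + (-8) + (-1 + sqrt(5)) + (1 + sqrt(5)) + (-sqrt(5) - 1) + (1 - sqrt(5)) + (0) + (0)] = 0/20 = 0
  <chi_5*chi_6, chi_7> = (1/20)[1*(4)*conj(2) + 1*(-4)*conj(-2) + 2*(1)*conj(1/2 - sqrt(5)/2) + 2*(-1)*conj(-sqrt(5)/2 - 1/2) + 2*(1)*conj(1/2 + sqrt(5)/2) + 2*(-1)*conj(-1/2 + sqrt(5)/2) + 5*(0)*conj(0) + 5*(0)*conj(0)]
      = (1/20)[(8) + (8) + (1 - sqrt(5)) + (1 + sqrt(5)) + (1 + sqrt(5)) + (1 - sqrt(5)) + (0) + (0)] = 20/20 = 1
  <chi_5*chi_6, chi_8> = (1/20)[1*(4)*conj(2) + 1*(-4)*conj(2) + 2*(1)*conj(-sqrt(5)/2 - 1/2) + 2*(-1)*conj(-1/2 + sqrt(5)/2) + 2*(1)*conj(-1/2 + sqrt(5)/2) + 2*(-1)*conj(-sqrt(5)/2 - 1/2) + 5*(0)*conj(0) + 5*(0)*conj(0)]
      = (1/20)[(8) + (-8) + (-sqrt(5) - 1) + (1 - sqrt(5)) + (-1 + sqrt(5)) + (1 + sqrt(5)) + (0) + (0)] = 0/20 = 0
Hence the multiplicities are chi_5: 1, chi_7: 1. Dimension check: dim(chi_5)*dim(chi_6) = 2*2 = 4 and sum (mult * dim) = 1*2 + 1*2 = 4.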